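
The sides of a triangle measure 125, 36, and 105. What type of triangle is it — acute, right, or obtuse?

obtuse

Compare the square of the longest side to the sum of squares of the other two: 36² + 105² = 12321 < 15625 = 125².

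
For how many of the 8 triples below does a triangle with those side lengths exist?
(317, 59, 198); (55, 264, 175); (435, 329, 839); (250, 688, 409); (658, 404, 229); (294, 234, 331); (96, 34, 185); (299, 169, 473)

1

(59,198,317): 59+198 ≤ 317 → not valid
(55,175,264): 55+175 ≤ 264 → not valid
(329,435,839): 329+435 ≤ 839 → not valid
(250,409,688): 250+409 ≤ 688 → not valid
(229,404,658): 229+404 ≤ 658 → not valid
(234,294,331): 234+294 > 331 → valid
(34,96,185): 34+96 ≤ 185 → not valid
(169,299,473): 169+299 ≤ 473 → not valid
1 of the 8 triples forms a triangle.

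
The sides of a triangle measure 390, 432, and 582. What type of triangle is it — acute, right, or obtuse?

right

Compare the square of the longest side to the sum of squares of the other two: 390² + 432² = 338724 = 582².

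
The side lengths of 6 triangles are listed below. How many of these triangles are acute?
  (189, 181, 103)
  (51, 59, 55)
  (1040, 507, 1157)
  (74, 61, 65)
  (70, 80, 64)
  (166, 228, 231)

5

(189,181,103): 103²+181² = 43370 > 35721 = 189² → acute
(51,59,55): 51²+55² = 5626 > 3481 = 59² → acute
(1040,507,1157): 507²+1040² = 1338649 = 1157² → right
(74,61,65): 61²+65² = 7946 > 5476 = 74² → acute
(70,80,64): 64²+70² = 8996 > 6400 = 80² → acute
(166,228,231): 166²+228² = 79540 > 53361 = 231² → acute
5 of the 6 are acute.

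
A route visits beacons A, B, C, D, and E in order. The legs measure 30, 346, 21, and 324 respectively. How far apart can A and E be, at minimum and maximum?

The maximum is all hops collinear in one direction: 30 + 346 + 21 + 324 = 721.
The longest hop is 346; the others sum to 375. Since 346 ≤ 375, the path can fold back on itself completely, so the minimum distance is 0.

0 ≤ AE ≤ 721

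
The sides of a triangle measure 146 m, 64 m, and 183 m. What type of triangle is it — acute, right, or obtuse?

Compare the square of the longest side to the sum of squares of the other two: 64² + 146² = 25412 < 33489 = 183².

obtuse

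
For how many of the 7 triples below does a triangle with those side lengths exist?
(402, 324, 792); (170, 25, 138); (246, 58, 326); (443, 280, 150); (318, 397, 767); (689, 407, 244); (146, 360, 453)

(324,402,792): 324+402 ≤ 792 → not valid
(25,138,170): 25+138 ≤ 170 → not valid
(58,246,326): 58+246 ≤ 326 → not valid
(150,280,443): 150+280 ≤ 443 → not valid
(318,397,767): 318+397 ≤ 767 → not valid
(244,407,689): 244+407 ≤ 689 → not valid
(146,360,453): 146+360 > 453 → valid
1 of the 7 triples forms a triangle.

1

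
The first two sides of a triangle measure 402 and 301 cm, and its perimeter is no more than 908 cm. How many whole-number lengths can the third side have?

Triangle inequality: 101 < x < 703. Perimeter ≤ 908 gives x ≤ 908 − 402 − 301 = 205.
So 101 < x ≤ 205; integers 102 through 205: 104 values.

104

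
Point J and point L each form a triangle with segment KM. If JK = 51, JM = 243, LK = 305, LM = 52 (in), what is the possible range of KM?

253 < KM < 294

From triangle JKM: |51 − 243| < KM < 51 + 243, i.e. 192 < KM < 294.
From triangle LKM: 253 < KM < 357.
Both must hold, so KM lies in the intersection.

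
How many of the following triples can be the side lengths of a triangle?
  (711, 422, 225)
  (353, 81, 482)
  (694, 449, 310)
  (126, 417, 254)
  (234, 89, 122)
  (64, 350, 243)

1

(225,422,711): 225+422 ≤ 711 → not valid
(81,353,482): 81+353 ≤ 482 → not valid
(310,449,694): 310+449 > 694 → valid
(126,254,417): 126+254 ≤ 417 → not valid
(89,122,234): 89+122 ≤ 234 → not valid
(64,243,350): 64+243 ≤ 350 → not valid
1 of the 6 triples forms a triangle.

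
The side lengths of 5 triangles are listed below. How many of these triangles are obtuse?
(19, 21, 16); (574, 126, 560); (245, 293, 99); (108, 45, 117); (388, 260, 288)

1

(19,21,16): 16²+19² = 617 > 441 = 21² → acute
(574,126,560): 126²+560² = 329476 = 574² → right
(245,293,99): 99²+245² = 69826 < 85849 = 293² → obtuse
(108,45,117): 45²+108² = 13689 = 117² → right
(388,260,288): 260²+288² = 150544 = 388² → right
1 of the 5 is obtuse.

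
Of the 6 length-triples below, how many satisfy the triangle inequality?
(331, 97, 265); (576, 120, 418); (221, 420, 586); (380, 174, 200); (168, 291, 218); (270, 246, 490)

4

(97,265,331): 97+265 > 331 → valid
(120,418,576): 120+418 ≤ 576 → not valid
(221,420,586): 221+420 > 586 → valid
(174,200,380): 174+200 ≤ 380 → not valid
(168,218,291): 168+218 > 291 → valid
(246,270,490): 246+270 > 490 → valid
4 of the 6 triples form a triangle.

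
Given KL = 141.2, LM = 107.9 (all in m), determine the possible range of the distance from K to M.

33.3 ≤ KM ≤ 249.1 m

By the triangle inequality, |141.2 − 107.9| ≤ KM ≤ 141.2 + 107.9.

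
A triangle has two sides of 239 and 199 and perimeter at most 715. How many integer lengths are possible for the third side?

237

Triangle inequality: 40 < x < 438. Perimeter ≤ 715 gives x ≤ 715 − 239 − 199 = 277.
So 40 < x ≤ 277; integers 41 through 277: 237 values.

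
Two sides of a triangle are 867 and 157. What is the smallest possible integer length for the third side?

The third side must be strictly greater than |867 − 157| = 710.
The smallest integer above 710 is 711.

711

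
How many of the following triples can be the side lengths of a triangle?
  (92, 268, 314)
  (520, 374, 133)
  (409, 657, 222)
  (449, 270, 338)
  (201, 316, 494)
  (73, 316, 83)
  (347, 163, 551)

3

(92,268,314): 92+268 > 314 → valid
(133,374,520): 133+374 ≤ 520 → not valid
(222,409,657): 222+409 ≤ 657 → not valid
(270,338,449): 270+338 > 449 → valid
(201,316,494): 201+316 > 494 → valid
(73,83,316): 73+83 ≤ 316 → not valid
(163,347,551): 163+347 ≤ 551 → not valid
3 of the 7 triples form a triangle.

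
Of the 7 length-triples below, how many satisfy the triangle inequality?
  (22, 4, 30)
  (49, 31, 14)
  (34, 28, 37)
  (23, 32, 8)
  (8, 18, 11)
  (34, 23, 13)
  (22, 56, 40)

4

(4,22,30): 4+22 ≤ 30 → not valid
(14,31,49): 14+31 ≤ 49 → not valid
(28,34,37): 28+34 > 37 → valid
(8,23,32): 8+23 ≤ 32 → not valid
(8,11,18): 8+11 > 18 → valid
(13,23,34): 13+23 > 34 → valid
(22,40,56): 22+40 > 56 → valid
4 of the 7 triples form a triangle.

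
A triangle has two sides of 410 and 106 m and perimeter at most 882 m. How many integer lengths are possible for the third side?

62

Triangle inequality: 304 < x < 516. Perimeter ≤ 882 gives x ≤ 882 − 410 − 106 = 366.
So 304 < x ≤ 366; integers 305 through 366: 62 values.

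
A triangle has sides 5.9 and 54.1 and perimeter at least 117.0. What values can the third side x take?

57.0 ≤ x < 60.0

Triangle inequality alone gives 48.2 < x < 60.0.
The perimeter condition gives x ≥ 117.0 − 5.9 − 54.1 = 57.0.
Intersecting the two: 57.0 ≤ x < 60.0.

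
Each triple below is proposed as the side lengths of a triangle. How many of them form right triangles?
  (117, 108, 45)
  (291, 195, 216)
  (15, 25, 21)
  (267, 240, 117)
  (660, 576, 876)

(117,108,45): 45²+108² = 13689 = 117² → right
(291,195,216): 195²+216² = 84681 = 291² → right
(15,25,21): 15²+21² = 666 > 625 = 25² → acute
(267,240,117): 117²+240² = 71289 = 267² → right
(660,576,876): 576²+660² = 767376 = 876² → right
4 of the 5 are right.

4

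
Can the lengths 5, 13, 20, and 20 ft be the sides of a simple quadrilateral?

A quadrilateral exists iff every side is shorter than the sum of the others — equivalently, the longest side is less than the sum of the rest.
Longest side 20 < 38 (sum of the remaining 3), so yes.

Yes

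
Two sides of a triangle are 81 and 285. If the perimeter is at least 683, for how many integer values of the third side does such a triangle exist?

49

Triangle inequality: 204 < x < 366. Perimeter ≥ 683 gives x ≥ 683 − 81 − 285 = 317.
So 317 ≤ x < 366; integers 317 through 365: 49 values.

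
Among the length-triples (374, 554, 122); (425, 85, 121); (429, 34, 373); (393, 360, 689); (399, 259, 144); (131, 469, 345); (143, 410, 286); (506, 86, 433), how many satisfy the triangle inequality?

5

(122,374,554): 122+374 ≤ 554 → not valid
(85,121,425): 85+121 ≤ 425 → not valid
(34,373,429): 34+373 ≤ 429 → not valid
(360,393,689): 360+393 > 689 → valid
(144,259,399): 144+259 > 399 → valid
(131,345,469): 131+345 > 469 → valid
(143,286,410): 143+286 > 410 → valid
(86,433,506): 86+433 > 506 → valid
5 of the 8 triples form a triangle.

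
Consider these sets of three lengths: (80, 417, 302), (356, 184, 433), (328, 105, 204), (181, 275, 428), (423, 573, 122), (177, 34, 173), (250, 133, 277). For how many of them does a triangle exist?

(80,302,417): 80+302 ≤ 417 → not valid
(184,356,433): 184+356 > 433 → valid
(105,204,328): 105+204 ≤ 328 → not valid
(181,275,428): 181+275 > 428 → valid
(122,423,573): 122+423 ≤ 573 → not valid
(34,173,177): 34+173 > 177 → valid
(133,250,277): 133+250 > 277 → valid
4 of the 7 triples form a triangle.

4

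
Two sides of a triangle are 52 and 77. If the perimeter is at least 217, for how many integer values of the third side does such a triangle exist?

41

Triangle inequality: 25 < x < 129. Perimeter ≥ 217 gives x ≥ 217 − 52 − 77 = 88.
So 88 ≤ x < 129; integers 88 through 128: 41 values.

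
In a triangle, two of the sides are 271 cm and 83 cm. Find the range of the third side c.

188 < c < 354

By the triangle inequality, c must be less than 271 + 83 = 354 and greater than |271 − 83| = 188.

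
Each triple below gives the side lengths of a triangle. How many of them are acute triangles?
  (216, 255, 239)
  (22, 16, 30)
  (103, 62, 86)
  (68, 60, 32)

(216,255,239): 216²+239² = 103777 > 65025 = 255² → acute
(22,16,30): 16²+22² = 740 < 900 = 30² → obtuse
(103,62,86): 62²+86² = 11240 > 10609 = 103² → acute
(68,60,32): 32²+60² = 4624 = 68² → right
2 of the 4 are acute.

2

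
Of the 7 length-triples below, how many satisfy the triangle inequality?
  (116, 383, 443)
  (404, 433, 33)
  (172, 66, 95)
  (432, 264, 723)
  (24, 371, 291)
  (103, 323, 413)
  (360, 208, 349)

(116,383,443): 116+383 > 443 → valid
(33,404,433): 33+404 > 433 → valid
(66,95,172): 66+95 ≤ 172 → not valid
(264,432,723): 264+432 ≤ 723 → not valid
(24,291,371): 24+291 ≤ 371 → not valid
(103,323,413): 103+323 > 413 → valid
(208,349,360): 208+349 > 360 → valid
4 of the 7 triples form a triangle.

4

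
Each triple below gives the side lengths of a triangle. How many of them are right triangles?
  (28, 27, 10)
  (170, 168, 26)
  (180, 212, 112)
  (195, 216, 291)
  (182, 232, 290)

3

(28,27,10): 10²+27² = 829 > 784 = 28² → acute
(170,168,26): 26²+168² = 28900 = 170² → right
(180,212,112): 112²+180² = 44944 = 212² → right
(195,216,291): 195²+216² = 84681 = 291² → right
(182,232,290): 182²+232² = 86948 > 84100 = 290² → acute
3 of the 5 are right.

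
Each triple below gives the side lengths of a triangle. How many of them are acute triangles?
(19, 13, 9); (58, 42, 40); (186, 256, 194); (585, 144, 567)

1

(19,13,9): 9²+13² = 250 < 361 = 19² → obtuse
(58,42,40): 40²+42² = 3364 = 58² → right
(186,256,194): 186²+194² = 72232 > 65536 = 256² → acute
(585,144,567): 144²+567² = 342225 = 585² → right
1 of the 4 is acute.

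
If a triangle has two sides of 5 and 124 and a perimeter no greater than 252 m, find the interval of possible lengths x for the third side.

Triangle inequality alone gives 119 < x < 129.
The perimeter condition gives x ≤ 252 − 5 − 124 = 123.
Intersecting the two: 119 < x ≤ 123.

119 < x ≤ 123 m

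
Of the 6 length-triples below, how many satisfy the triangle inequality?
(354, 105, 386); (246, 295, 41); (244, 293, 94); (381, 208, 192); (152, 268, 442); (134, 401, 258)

3

(105,354,386): 105+354 > 386 → valid
(41,246,295): 41+246 ≤ 295 → not valid
(94,244,293): 94+244 > 293 → valid
(192,208,381): 192+208 > 381 → valid
(152,268,442): 152+268 ≤ 442 → not valid
(134,258,401): 134+258 ≤ 401 → not valid
3 of the 6 triples form a triangle.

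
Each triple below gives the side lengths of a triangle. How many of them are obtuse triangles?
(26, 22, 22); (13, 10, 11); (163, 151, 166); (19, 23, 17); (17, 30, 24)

(26,22,22): 22²+22² = 968 > 676 = 26² → acute
(13,10,11): 10²+11² = 221 > 169 = 13² → acute
(163,151,166): 151²+163² = 49370 > 27556 = 166² → acute
(19,23,17): 17²+19² = 650 > 529 = 23² → acute
(17,30,24): 17²+24² = 865 < 900 = 30² → obtuse
1 of the 5 is obtuse.

1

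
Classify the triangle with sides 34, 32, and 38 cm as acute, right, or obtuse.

acute

Compare the square of the longest side to the sum of squares of the other two: 32² + 34² = 2180 > 1444 = 38².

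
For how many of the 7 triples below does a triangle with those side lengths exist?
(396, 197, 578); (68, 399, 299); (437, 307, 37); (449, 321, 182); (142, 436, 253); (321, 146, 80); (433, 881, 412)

(197,396,578): 197+396 > 578 → valid
(68,299,399): 68+299 ≤ 399 → not valid
(37,307,437): 37+307 ≤ 437 → not valid
(182,321,449): 182+321 > 449 → valid
(142,253,436): 142+253 ≤ 436 → not valid
(80,146,321): 80+146 ≤ 321 → not valid
(412,433,881): 412+433 ≤ 881 → not valid
2 of the 7 triples form a triangle.

2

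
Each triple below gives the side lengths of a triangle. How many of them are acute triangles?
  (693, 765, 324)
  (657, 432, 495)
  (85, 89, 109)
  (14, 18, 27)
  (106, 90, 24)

1

(693,765,324): 324²+693² = 585225 = 765² → right
(657,432,495): 432²+495² = 431649 = 657² → right
(85,89,109): 85²+89² = 15146 > 11881 = 109² → acute
(14,18,27): 14²+18² = 520 < 729 = 27² → obtuse
(106,90,24): 24²+90² = 8676 < 11236 = 106² → obtuse
1 of the 5 is acute.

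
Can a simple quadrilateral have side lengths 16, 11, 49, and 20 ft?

No

For a quadrilateral, each side must be shorter than the sum of the others.
Here the longest side is 49, but the remaining 3 sides sum to only 47.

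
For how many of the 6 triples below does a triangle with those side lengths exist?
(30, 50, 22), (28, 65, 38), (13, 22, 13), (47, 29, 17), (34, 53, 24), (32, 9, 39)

(22,30,50): 22+30 > 50 → valid
(28,38,65): 28+38 > 65 → valid
(13,13,22): 13+13 > 22 → valid
(17,29,47): 17+29 ≤ 47 → not valid
(24,34,53): 24+34 > 53 → valid
(9,32,39): 9+32 > 39 → valid
5 of the 6 triples form a triangle.

5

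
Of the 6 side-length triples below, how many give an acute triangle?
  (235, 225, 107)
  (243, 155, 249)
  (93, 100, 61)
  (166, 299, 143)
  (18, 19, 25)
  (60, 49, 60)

(235,225,107): 107²+225² = 62074 > 55225 = 235² → acute
(243,155,249): 155²+243² = 83074 > 62001 = 249² → acute
(93,100,61): 61²+93² = 12370 > 10000 = 100² → acute
(166,299,143): 143²+166² = 48005 < 89401 = 299² → obtuse
(18,19,25): 18²+19² = 685 > 625 = 25² → acute
(60,49,60): 49²+60² = 6001 > 3600 = 60² → acute
5 of the 6 are acute.

5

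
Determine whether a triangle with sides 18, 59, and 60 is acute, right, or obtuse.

Compare the square of the longest side to the sum of squares of the other two: 18² + 59² = 3805 > 3600 = 60².

acute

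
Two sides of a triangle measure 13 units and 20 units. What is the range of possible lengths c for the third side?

7 < c < 33 (units)

By the triangle inequality, c must be less than 13 + 20 = 33 and greater than |13 − 20| = 7.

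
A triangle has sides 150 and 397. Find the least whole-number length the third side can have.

The third side must be strictly greater than |150 − 397| = 247.
The smallest integer above 247 is 248.

248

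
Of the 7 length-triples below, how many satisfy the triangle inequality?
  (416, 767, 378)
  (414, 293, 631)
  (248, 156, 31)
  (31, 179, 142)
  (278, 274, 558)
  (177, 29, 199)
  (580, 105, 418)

(378,416,767): 378+416 > 767 → valid
(293,414,631): 293+414 > 631 → valid
(31,156,248): 31+156 ≤ 248 → not valid
(31,142,179): 31+142 ≤ 179 → not valid
(274,278,558): 274+278 ≤ 558 → not valid
(29,177,199): 29+177 > 199 → valid
(105,418,580): 105+418 ≤ 580 → not valid
3 of the 7 triples form a triangle.

3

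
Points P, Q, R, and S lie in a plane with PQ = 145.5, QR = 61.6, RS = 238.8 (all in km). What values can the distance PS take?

The maximum is all hops collinear in one direction: 145.5 + 61.6 + 238.8 = 445.9.
The longest hop is 238.8; the others sum to 207.1. Folding the others back against it leaves at least 238.8 − 207.1 = 31.7.

31.7 ≤ PS ≤ 445.9 km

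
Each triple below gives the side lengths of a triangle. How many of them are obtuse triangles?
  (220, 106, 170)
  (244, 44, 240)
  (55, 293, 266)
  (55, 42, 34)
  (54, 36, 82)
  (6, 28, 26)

5

(220,106,170): 106²+170² = 40136 < 48400 = 220² → obtuse
(244,44,240): 44²+240² = 59536 = 244² → right
(55,293,266): 55²+266² = 73781 < 85849 = 293² → obtuse
(55,42,34): 34²+42² = 2920 < 3025 = 55² → obtuse
(54,36,82): 36²+54² = 4212 < 6724 = 82² → obtuse
(6,28,26): 6²+26² = 712 < 784 = 28² → obtuse
5 of the 6 are obtuse.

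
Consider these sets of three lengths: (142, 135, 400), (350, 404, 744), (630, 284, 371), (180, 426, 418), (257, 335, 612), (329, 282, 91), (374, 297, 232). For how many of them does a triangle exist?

5

(135,142,400): 135+142 ≤ 400 → not valid
(350,404,744): 350+404 > 744 → valid
(284,371,630): 284+371 > 630 → valid
(180,418,426): 180+418 > 426 → valid
(257,335,612): 257+335 ≤ 612 → not valid
(91,282,329): 91+282 > 329 → valid
(232,297,374): 232+297 > 374 → valid
5 of the 7 triples form a triangle.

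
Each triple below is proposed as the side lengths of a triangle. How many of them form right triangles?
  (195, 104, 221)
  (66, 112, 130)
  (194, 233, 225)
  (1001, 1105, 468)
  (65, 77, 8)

(195,104,221): 104²+195² = 48841 = 221² → right
(66,112,130): 66²+112² = 16900 = 130² → right
(194,233,225): 194²+225² = 88261 > 54289 = 233² → acute
(1001,1105,468): 468²+1001² = 1221025 = 1105² → right
(65,77,8): 8+65 ≤ 77, not a triangle
3 of the 5 are right.

3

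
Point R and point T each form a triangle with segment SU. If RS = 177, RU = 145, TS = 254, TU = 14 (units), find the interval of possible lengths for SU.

From triangle RSU: |177 − 145| < SU < 177 + 145, i.e. 32 < SU < 322.
From triangle TSU: 240 < SU < 268.
Both must hold, so SU lies in the intersection.

240 < SU < 268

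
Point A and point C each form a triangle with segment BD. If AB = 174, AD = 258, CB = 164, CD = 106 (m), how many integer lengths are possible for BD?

From triangle ABD: 84 < BD < 432.
From triangle CBD: 58 < BD < 270.
Intersection: 84 < BD < 270, so integers 85 through 269: 185 values.

185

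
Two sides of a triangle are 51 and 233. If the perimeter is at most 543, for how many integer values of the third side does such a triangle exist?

77

Triangle inequality: 182 < x < 284. Perimeter ≤ 543 gives x ≤ 543 − 51 − 233 = 259.
So 182 < x ≤ 259; integers 183 through 259: 77 values.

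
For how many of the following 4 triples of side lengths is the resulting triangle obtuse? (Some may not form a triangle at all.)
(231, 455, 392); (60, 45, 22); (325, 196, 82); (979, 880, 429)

1

(231,455,392): 231²+392² = 207025 = 455² → right
(60,45,22): 22²+45² = 2509 < 3600 = 60² → obtuse
(325,196,82): 82+196 ≤ 325, not a triangle
(979,880,429): 429²+880² = 958441 = 979² → right
1 of the 4 is obtuse.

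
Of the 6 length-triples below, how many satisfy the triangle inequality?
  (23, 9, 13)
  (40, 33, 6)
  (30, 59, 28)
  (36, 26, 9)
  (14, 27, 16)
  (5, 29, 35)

(9,13,23): 9+13 ≤ 23 → not valid
(6,33,40): 6+33 ≤ 40 → not valid
(28,30,59): 28+30 ≤ 59 → not valid
(9,26,36): 9+26 ≤ 36 → not valid
(14,16,27): 14+16 > 27 → valid
(5,29,35): 5+29 ≤ 35 → not valid
1 of the 6 triples forms a triangle.

1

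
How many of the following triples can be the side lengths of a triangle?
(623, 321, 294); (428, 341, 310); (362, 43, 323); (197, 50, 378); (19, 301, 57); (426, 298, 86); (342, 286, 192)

(294,321,623): 294+321 ≤ 623 → not valid
(310,341,428): 310+341 > 428 → valid
(43,323,362): 43+323 > 362 → valid
(50,197,378): 50+197 ≤ 378 → not valid
(19,57,301): 19+57 ≤ 301 → not valid
(86,298,426): 86+298 ≤ 426 → not valid
(192,286,342): 192+286 > 342 → valid
3 of the 7 triples form a triangle.

3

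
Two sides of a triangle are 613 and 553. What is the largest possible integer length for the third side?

The third side must be strictly less than 613 + 553 = 1166.
The largest integer below 1166 is 1165.

1165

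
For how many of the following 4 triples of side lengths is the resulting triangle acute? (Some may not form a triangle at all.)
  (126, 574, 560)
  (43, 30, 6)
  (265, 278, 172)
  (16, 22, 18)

(126,574,560): 126²+560² = 329476 = 574² → right
(43,30,6): 6+30 ≤ 43, not a triangle
(265,278,172): 172²+265² = 99809 > 77284 = 278² → acute
(16,22,18): 16²+18² = 580 > 484 = 22² → acute
2 of the 4 are acute.

2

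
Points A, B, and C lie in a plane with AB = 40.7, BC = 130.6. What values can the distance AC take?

89.9 ≤ AC ≤ 171.3

By the triangle inequality, |40.7 − 130.6| ≤ AC ≤ 40.7 + 130.6.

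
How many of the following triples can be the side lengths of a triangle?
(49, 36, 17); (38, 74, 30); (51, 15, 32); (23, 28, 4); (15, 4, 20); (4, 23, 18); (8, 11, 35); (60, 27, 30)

1

(17,36,49): 17+36 > 49 → valid
(30,38,74): 30+38 ≤ 74 → not valid
(15,32,51): 15+32 ≤ 51 → not valid
(4,23,28): 4+23 ≤ 28 → not valid
(4,15,20): 4+15 ≤ 20 → not valid
(4,18,23): 4+18 ≤ 23 → not valid
(8,11,35): 8+11 ≤ 35 → not valid
(27,30,60): 27+30 ≤ 60 → not valid
1 of the 8 triples forms a triangle.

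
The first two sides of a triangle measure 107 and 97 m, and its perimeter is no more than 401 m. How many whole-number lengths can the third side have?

187

Triangle inequality: 10 < x < 204. Perimeter ≤ 401 gives x ≤ 401 − 107 − 97 = 197.
So 10 < x ≤ 197; integers 11 through 197: 187 values.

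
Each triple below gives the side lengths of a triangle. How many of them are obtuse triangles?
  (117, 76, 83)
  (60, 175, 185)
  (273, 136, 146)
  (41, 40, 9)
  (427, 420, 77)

2

(117,76,83): 76²+83² = 12665 < 13689 = 117² → obtuse
(60,175,185): 60²+175² = 34225 = 185² → right
(273,136,146): 136²+146² = 39812 < 74529 = 273² → obtuse
(41,40,9): 9²+40² = 1681 = 41² → right
(427,420,77): 77²+420² = 182329 = 427² → right
2 of the 5 are obtuse.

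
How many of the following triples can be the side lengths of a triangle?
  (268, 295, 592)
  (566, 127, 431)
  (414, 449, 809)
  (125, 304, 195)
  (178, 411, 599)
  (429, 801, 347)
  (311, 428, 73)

(268,295,592): 268+295 ≤ 592 → not valid
(127,431,566): 127+431 ≤ 566 → not valid
(414,449,809): 414+449 > 809 → valid
(125,195,304): 125+195 > 304 → valid
(178,411,599): 178+411 ≤ 599 → not valid
(347,429,801): 347+429 ≤ 801 → not valid
(73,311,428): 73+311 ≤ 428 → not valid
2 of the 7 triples form a triangle.

2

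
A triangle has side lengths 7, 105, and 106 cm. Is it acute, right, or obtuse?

obtuse

Compare the square of the longest side to the sum of squares of the other two: 7² + 105² = 11074 < 11236 = 106².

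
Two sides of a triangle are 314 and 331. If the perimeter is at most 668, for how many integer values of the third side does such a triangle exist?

Triangle inequality: 17 < x < 645. Perimeter ≤ 668 gives x ≤ 668 − 314 − 331 = 23.
So 17 < x ≤ 23; integers 18 through 23: 6 values.

6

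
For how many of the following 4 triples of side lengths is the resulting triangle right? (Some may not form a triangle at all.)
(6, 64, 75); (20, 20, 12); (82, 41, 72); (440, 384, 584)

(6,64,75): 6+64 ≤ 75, not a triangle
(20,20,12): 12²+20² = 544 > 400 = 20² → acute
(82,41,72): 41²+72² = 6865 > 6724 = 82² → acute
(440,384,584): 384²+440² = 341056 = 584² → right
1 of the 4 is right.

1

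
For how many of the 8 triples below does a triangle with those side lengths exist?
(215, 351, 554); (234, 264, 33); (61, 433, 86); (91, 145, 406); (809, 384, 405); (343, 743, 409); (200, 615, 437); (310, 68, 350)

5

(215,351,554): 215+351 > 554 → valid
(33,234,264): 33+234 > 264 → valid
(61,86,433): 61+86 ≤ 433 → not valid
(91,145,406): 91+145 ≤ 406 → not valid
(384,405,809): 384+405 ≤ 809 → not valid
(343,409,743): 343+409 > 743 → valid
(200,437,615): 200+437 > 615 → valid
(68,310,350): 68+310 > 350 → valid
5 of the 8 triples form a triangle.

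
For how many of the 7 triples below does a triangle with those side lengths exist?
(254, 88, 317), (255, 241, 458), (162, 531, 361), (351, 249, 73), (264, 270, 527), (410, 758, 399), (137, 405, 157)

4

(88,254,317): 88+254 > 317 → valid
(241,255,458): 241+255 > 458 → valid
(162,361,531): 162+361 ≤ 531 → not valid
(73,249,351): 73+249 ≤ 351 → not valid
(264,270,527): 264+270 > 527 → valid
(399,410,758): 399+410 > 758 → valid
(137,157,405): 137+157 ≤ 405 → not valid
4 of the 7 triples form a triangle.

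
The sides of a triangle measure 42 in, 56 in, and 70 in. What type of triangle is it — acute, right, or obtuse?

Compare the square of the longest side to the sum of squares of the other two: 42² + 56² = 4900 = 70².

right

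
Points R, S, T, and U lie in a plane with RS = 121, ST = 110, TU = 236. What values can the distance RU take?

5 ≤ RU ≤ 467

The maximum is all hops collinear in one direction: 121 + 110 + 236 = 467.
The longest hop is 236; the others sum to 231. Folding the others back against it leaves at least 236 − 231 = 5.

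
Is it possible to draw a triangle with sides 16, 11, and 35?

The longest side is 35, but the other two sum to only 27.
27 < 35, so the triangle inequality fails.

No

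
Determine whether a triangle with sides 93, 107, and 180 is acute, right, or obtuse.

obtuse

Compare the square of the longest side to the sum of squares of the other two: 93² + 107² = 20098 < 32400 = 180².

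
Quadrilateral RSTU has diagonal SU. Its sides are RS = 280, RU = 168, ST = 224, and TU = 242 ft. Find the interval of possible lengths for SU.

112 < SU < 448

From triangle RSU: |280 − 168| < SU < 280 + 168, i.e. 112 < SU < 448.
From triangle TSU: 18 < SU < 466.
Both must hold, so SU lies in the intersection.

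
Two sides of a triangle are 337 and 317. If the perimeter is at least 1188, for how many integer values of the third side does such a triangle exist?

Triangle inequality: 20 < x < 654. Perimeter ≥ 1188 gives x ≥ 1188 − 337 − 317 = 534.
So 534 ≤ x < 654; integers 534 through 653: 120 values.

120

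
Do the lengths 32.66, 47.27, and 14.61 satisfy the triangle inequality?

The two shorter sides sum to 47.27, exactly equal to the longest side 47.27.
That gives only a degenerate (flat) triangle — the inequality must be strict.

No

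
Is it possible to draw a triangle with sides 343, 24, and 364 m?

Yes

The longest side is 364, and the other two sum to 367.
Since 367 > 364, the triangle inequality holds.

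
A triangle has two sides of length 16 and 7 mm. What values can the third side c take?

By the triangle inequality, c must be less than 16 + 7 = 23 and greater than |16 − 7| = 9.

9 < c < 23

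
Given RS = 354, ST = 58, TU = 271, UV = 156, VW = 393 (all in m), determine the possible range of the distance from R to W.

The maximum is all hops collinear in one direction: 354 + 58 + 271 + 156 + 393 = 1232.
The longest hop is 393; the others sum to 839. Since 393 ≤ 839, the path can fold back on itself completely, so the minimum distance is 0.

0 ≤ RW ≤ 1232 m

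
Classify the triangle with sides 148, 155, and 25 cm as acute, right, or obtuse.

Compare the square of the longest side to the sum of squares of the other two: 25² + 148² = 22529 < 24025 = 155².

obtuse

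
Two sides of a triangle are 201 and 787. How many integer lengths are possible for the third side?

401

The third side lies in the open interval (586, 988).
Integers from 587 to 987 inclusive: 987 − 587 + 1 = 401.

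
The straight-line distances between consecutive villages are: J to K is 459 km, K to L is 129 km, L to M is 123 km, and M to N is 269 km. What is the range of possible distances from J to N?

The maximum is all hops collinear in one direction: 459 + 129 + 123 + 269 = 980.
The longest hop is 459; the others sum to 521. Since 459 ≤ 521, the path can fold back on itself completely, so the minimum distance is 0.

0 ≤ JN ≤ 980 km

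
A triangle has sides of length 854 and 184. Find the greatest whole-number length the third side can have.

1037

The third side must be strictly less than 854 + 184 = 1038.
The largest integer below 1038 is 1037.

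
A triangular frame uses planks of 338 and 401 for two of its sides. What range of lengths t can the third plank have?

By the triangle inequality, t must be less than 338 + 401 = 739 and greater than |338 − 401| = 63.

63 < t < 739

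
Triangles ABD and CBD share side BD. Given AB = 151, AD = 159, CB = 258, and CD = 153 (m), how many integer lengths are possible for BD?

From triangle ABD: 8 < BD < 310.
From triangle CBD: 105 < BD < 411.
Intersection: 105 < BD < 310, so integers 106 through 309: 204 values.

204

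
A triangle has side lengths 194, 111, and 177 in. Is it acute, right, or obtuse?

acute

Compare the square of the longest side to the sum of squares of the other two: 111² + 177² = 43650 > 37636 = 194².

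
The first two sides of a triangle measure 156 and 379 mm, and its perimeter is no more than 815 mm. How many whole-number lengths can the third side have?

57

Triangle inequality: 223 < x < 535. Perimeter ≤ 815 gives x ≤ 815 − 156 − 379 = 280.
So 223 < x ≤ 280; integers 224 through 280: 57 values.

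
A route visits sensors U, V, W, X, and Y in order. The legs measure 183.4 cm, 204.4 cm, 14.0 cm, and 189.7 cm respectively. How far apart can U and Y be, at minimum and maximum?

The maximum is all hops collinear in one direction: 183.4 + 204.4 + 14.0 + 189.7 = 591.5.
The longest hop is 204.4; the others sum to 387.1. Since 204.4 ≤ 387.1, the path can fold back on itself completely, so the minimum distance is 0.

0 ≤ UY ≤ 591.5 cm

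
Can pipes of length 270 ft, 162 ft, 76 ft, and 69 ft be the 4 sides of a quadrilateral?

A quadrilateral exists iff every side is shorter than the sum of the others — equivalently, the longest side is less than the sum of the rest.
Longest side 270 < 307 (sum of the remaining 3), so yes.

Yes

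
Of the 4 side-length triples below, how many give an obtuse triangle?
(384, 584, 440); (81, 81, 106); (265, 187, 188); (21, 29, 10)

(384,584,440): 384²+440² = 341056 = 584² → right
(81,81,106): 81²+81² = 13122 > 11236 = 106² → acute
(265,187,188): 187²+188² = 70313 > 70225 = 265² → acute
(21,29,10): 10²+21² = 541 < 841 = 29² → obtuse
1 of the 4 is obtuse.

1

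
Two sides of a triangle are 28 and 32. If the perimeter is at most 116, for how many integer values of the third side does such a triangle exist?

Triangle inequality: 4 < x < 60. Perimeter ≤ 116 gives x ≤ 116 − 28 − 32 = 56.
So 4 < x ≤ 56; integers 5 through 56: 52 values.

52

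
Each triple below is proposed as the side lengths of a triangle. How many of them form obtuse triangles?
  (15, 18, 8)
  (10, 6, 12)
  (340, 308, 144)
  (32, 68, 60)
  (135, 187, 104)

3

(15,18,8): 8²+15² = 289 < 324 = 18² → obtuse
(10,6,12): 6²+10² = 136 < 144 = 12² → obtuse
(340,308,144): 144²+308² = 115600 = 340² → right
(32,68,60): 32²+60² = 4624 = 68² → right
(135,187,104): 104²+135² = 29041 < 34969 = 187² → obtuse
3 of the 5 are obtuse.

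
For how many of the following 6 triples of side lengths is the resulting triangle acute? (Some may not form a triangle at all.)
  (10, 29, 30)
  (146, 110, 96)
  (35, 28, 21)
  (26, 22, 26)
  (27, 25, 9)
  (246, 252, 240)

3

(10,29,30): 10²+29² = 941 > 900 = 30² → acute
(146,110,96): 96²+110² = 21316 = 146² → right
(35,28,21): 21²+28² = 1225 = 35² → right
(26,22,26): 22²+26² = 1160 > 676 = 26² → acute
(27,25,9): 9²+25² = 706 < 729 = 27² → obtuse
(246,252,240): 240²+246² = 118116 > 63504 = 252² → acute
3 of the 6 are acute.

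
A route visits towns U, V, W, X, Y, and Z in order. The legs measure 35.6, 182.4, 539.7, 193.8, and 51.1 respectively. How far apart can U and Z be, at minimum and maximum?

The maximum is all hops collinear in one direction: 35.6 + 182.4 + 539.7 + 193.8 + 51.1 = 1002.6.
The longest hop is 539.7; the others sum to 462.9. Folding the others back against it leaves at least 539.7 − 462.9 = 76.8.

76.8 ≤ UZ ≤ 1002.6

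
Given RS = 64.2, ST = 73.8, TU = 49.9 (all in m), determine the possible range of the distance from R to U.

0 ≤ RU ≤ 187.9 m

The maximum is all hops collinear in one direction: 64.2 + 73.8 + 49.9 = 187.9.
The longest hop is 73.8; the others sum to 114.1. Since 73.8 ≤ 114.1, the path can fold back on itself completely, so the minimum distance is 0.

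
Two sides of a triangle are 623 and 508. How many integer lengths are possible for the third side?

1015

The third side lies in the open interval (115, 1131).
Integers from 116 to 1130 inclusive: 1130 − 116 + 1 = 1015.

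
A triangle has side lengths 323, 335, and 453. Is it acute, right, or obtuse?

Compare the square of the longest side to the sum of squares of the other two: 323² + 335² = 216554 > 205209 = 453².

acute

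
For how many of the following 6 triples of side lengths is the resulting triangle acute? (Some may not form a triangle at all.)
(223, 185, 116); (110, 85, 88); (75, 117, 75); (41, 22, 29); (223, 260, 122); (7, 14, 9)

1

(223,185,116): 116²+185² = 47681 < 49729 = 223² → obtuse
(110,85,88): 85²+88² = 14969 > 12100 = 110² → acute
(75,117,75): 75²+75² = 11250 < 13689 = 117² → obtuse
(41,22,29): 22²+29² = 1325 < 1681 = 41² → obtuse
(223,260,122): 122²+223² = 64613 < 67600 = 260² → obtuse
(7,14,9): 7²+9² = 130 < 196 = 14² → obtuse
1 of the 6 is acute.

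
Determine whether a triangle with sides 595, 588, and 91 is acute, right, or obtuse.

Compare the square of the longest side to the sum of squares of the other two: 91² + 588² = 354025 = 595².

right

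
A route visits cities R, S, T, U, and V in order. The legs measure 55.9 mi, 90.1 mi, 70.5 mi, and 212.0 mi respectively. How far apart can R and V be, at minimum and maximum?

The maximum is all hops collinear in one direction: 55.9 + 90.1 + 70.5 + 212.0 = 428.5.
The longest hop is 212.0; the others sum to 216.5. Since 212.0 ≤ 216.5, the path can fold back on itself completely, so the minimum distance is 0.

0 ≤ RV ≤ 428.5 mi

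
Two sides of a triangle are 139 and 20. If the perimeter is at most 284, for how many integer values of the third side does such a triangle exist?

6

Triangle inequality: 119 < x < 159. Perimeter ≤ 284 gives x ≤ 284 − 139 − 20 = 125.
So 119 < x ≤ 125; integers 120 through 125: 6 values.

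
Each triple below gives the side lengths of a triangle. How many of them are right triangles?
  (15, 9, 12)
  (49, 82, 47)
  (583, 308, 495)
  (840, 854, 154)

3

(15,9,12): 9²+12² = 225 = 15² → right
(49,82,47): 47²+49² = 4610 < 6724 = 82² → obtuse
(583,308,495): 308²+495² = 339889 = 583² → right
(840,854,154): 154²+840² = 729316 = 854² → right
3 of the 4 are right.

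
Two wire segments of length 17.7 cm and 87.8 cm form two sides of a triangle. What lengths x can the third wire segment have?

By the triangle inequality, x must be less than 17.7 + 87.8 = 105.5 and greater than |17.7 − 87.8| = 70.1.

70.1 < x < 105.5 (cm)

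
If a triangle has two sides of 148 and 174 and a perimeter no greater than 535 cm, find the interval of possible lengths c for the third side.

Triangle inequality alone gives 26 < c < 322.
The perimeter condition gives c ≤ 535 − 148 − 174 = 213.
Intersecting the two: 26 < c ≤ 213.

26 < c ≤ 213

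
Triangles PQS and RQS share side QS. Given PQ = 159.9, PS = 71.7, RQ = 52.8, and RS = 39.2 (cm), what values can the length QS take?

88.2 < QS < 92.0

From triangle PQS: |159.9 − 71.7| < QS < 159.9 + 71.7, i.e. 88.2 < QS < 231.6.
From triangle RQS: 13.6 < QS < 92.0.
Both must hold, so QS lies in the intersection.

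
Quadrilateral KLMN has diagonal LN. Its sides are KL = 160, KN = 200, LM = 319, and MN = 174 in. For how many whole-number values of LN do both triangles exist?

From triangle KLN: 40 < LN < 360.
From triangle MLN: 145 < LN < 493.
Intersection: 145 < LN < 360, so integers 146 through 359: 214 values.

214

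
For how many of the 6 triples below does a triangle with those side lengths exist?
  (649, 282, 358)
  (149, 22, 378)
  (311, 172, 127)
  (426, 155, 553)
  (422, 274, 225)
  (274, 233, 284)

(282,358,649): 282+358 ≤ 649 → not valid
(22,149,378): 22+149 ≤ 378 → not valid
(127,172,311): 127+172 ≤ 311 → not valid
(155,426,553): 155+426 > 553 → valid
(225,274,422): 225+274 > 422 → valid
(233,274,284): 233+274 > 284 → valid
3 of the 6 triples form a triangle.

3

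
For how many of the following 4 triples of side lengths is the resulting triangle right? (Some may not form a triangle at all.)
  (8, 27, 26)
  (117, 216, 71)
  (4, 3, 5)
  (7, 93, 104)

1

(8,27,26): 8²+26² = 740 > 729 = 27² → acute
(117,216,71): 71+117 ≤ 216, not a triangle
(4,3,5): 3²+4² = 25 = 5² → right
(7,93,104): 7+93 ≤ 104, not a triangle
1 of the 4 is right.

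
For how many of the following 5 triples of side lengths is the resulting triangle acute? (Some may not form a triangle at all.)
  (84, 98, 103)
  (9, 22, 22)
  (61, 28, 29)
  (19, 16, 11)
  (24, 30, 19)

4

(84,98,103): 84²+98² = 16660 > 10609 = 103² → acute
(9,22,22): 9²+22² = 565 > 484 = 22² → acute
(61,28,29): 28+29 ≤ 61, not a triangle
(19,16,11): 11²+16² = 377 > 361 = 19² → acute
(24,30,19): 19²+24² = 937 > 900 = 30² → acute
4 of the 5 are acute.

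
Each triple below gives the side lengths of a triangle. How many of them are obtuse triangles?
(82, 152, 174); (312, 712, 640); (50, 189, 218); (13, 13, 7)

2

(82,152,174): 82²+152² = 29828 < 30276 = 174² → obtuse
(312,712,640): 312²+640² = 506944 = 712² → right
(50,189,218): 50²+189² = 38221 < 47524 = 218² → obtuse
(13,13,7): 7²+13² = 218 > 169 = 13² → acute
2 of the 4 are obtuse.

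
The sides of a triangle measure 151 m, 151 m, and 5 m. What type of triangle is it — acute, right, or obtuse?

acute

Compare the square of the longest side to the sum of squares of the other two: 5² + 151² = 22826 > 22801 = 151².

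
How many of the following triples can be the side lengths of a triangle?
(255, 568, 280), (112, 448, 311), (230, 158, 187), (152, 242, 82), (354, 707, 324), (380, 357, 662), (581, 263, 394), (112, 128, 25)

(255,280,568): 255+280 ≤ 568 → not valid
(112,311,448): 112+311 ≤ 448 → not valid
(158,187,230): 158+187 > 230 → valid
(82,152,242): 82+152 ≤ 242 → not valid
(324,354,707): 324+354 ≤ 707 → not valid
(357,380,662): 357+380 > 662 → valid
(263,394,581): 263+394 > 581 → valid
(25,112,128): 25+112 > 128 → valid
4 of the 8 triples form a triangle.

4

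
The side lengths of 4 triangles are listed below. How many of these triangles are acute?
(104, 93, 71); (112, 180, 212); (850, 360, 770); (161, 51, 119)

1

(104,93,71): 71²+93² = 13690 > 10816 = 104² → acute
(112,180,212): 112²+180² = 44944 = 212² → right
(850,360,770): 360²+770² = 722500 = 850² → right
(161,51,119): 51²+119² = 16762 < 25921 = 161² → obtuse
1 of the 4 is acute.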